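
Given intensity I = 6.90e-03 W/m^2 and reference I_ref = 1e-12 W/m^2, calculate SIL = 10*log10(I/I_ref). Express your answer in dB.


I / I_ref = 6.90e-03 / 1e-12 = 6.9e+09
SIL = 10 * log10(6.9e+09) = 98.388 dB


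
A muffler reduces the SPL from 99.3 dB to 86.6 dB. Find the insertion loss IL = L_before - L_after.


Insertion loss = SPL without muffler - SPL with muffler
IL = 99.3 - 86.6 = 12.7 dB


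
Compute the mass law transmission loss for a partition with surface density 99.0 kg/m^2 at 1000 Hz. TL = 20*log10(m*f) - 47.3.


m * f = 99.0 * 1000 = 99000
20*log10(99000) = 99.9127 dB
TL = 99.9127 - 47.3 = 52.613 dB


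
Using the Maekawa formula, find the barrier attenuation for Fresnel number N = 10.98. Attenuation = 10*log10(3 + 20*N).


3 + 20*N = 3 + 20*10.98 = 222.6
Att = 10*log10(222.6) = 23.475 dB


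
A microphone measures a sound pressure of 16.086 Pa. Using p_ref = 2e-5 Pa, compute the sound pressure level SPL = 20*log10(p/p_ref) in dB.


p / p_ref = 16.086 / 2e-5 = 804300
SPL = 20 * log10(804300) = 118.11 dB


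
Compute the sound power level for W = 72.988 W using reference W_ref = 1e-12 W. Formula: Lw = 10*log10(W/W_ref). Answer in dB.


W / W_ref = 72.988 / 1e-12 = 7.2988e+13
Lw = 10 * log10(7.2988e+13) = 138.63 dB


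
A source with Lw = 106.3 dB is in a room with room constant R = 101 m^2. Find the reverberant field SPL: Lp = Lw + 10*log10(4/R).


4/R = 4/101 = 0.039604
Lp = 106.3 + 10*log10(0.039604) = 92.277 dB


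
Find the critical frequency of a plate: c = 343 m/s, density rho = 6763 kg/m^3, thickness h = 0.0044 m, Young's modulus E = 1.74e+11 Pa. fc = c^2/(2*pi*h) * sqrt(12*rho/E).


12*rho/E = 12*6763/1.74e+11 = 4.66414e-07
sqrt(12*rho/E) = sqrt(4.66414e-07) = 0.000682945
c^2/(2*pi*h) = 343^2/(2*pi*0.0044) = 4.25555e+06
fc = 4.25555e+06 * 0.000682945 = 2906.3 Hz


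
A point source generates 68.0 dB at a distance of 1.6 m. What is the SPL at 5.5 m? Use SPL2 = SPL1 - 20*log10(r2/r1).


r2/r1 = 5.5/1.6 = 3.4375
Correction = 20*log10(3.4375) = 10.7249 dB
SPL2 = 68.0 - 10.7249 = 57.275 dB


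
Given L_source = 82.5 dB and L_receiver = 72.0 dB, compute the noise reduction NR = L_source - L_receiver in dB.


NR = L_source - L_receiver (difference between source and receiving room levels)
NR = 82.5 - 72.0 = 10.5 dB


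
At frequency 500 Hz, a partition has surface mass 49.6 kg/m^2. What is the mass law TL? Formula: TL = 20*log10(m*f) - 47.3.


m * f = 49.6 * 500 = 24800
20*log10(24800) = 87.889 dB
TL = 87.889 - 47.3 = 40.589 dB


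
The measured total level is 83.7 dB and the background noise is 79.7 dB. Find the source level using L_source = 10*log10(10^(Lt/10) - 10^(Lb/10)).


10^(83.7/10) = 2.34423e+08
10^(79.7/10) = 9.33254e+07
Difference = 2.34423e+08 - 9.33254e+07 = 1.41098e+08
L_source = 10*log10(1.41098e+08) = 81.495 dB


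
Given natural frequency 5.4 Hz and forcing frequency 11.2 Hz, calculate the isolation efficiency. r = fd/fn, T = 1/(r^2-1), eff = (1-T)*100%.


r = 11.2 / 5.4 = 2.07407
r^2 - 1 = 2.07407^2 - 1 = 3.30177
T = 1/3.30177 = 0.302868
Efficiency = (1 - 0.302868)*100 = 69.713 %


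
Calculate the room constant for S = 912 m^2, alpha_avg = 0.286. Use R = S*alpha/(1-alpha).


R = 912 * 0.286 / (1 - 0.286) = 365.31 m^2


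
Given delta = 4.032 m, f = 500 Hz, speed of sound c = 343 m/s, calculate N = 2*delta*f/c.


N = 2*delta*f/c = 2*delta/lambda, where lambda = c/f
lambda = 343 / 500 = 0.686 m
N = 2 * 4.032 / 0.686 = 11.755


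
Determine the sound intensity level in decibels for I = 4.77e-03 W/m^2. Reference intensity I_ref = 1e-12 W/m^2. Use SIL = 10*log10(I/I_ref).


I / I_ref = 4.77e-03 / 1e-12 = 4.77e+09
SIL = 10 * log10(4.77e+09) = 96.785 dB


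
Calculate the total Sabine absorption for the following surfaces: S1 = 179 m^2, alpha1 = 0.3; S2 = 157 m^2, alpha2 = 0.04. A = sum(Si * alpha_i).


179 * 0.3 = 53.7
157 * 0.04 = 6.28
A_total = 53.7 + 6.28 = 59.98 m^2


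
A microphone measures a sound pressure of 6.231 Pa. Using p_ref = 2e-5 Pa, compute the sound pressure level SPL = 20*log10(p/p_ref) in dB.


p / p_ref = 6.231 / 2e-5 = 311550
SPL = 20 * log10(311550) = 109.87 dB


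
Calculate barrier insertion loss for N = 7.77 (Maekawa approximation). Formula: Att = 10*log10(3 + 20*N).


3 + 20*N = 3 + 20*7.77 = 158.4
Att = 10*log10(158.4) = 21.998 dB


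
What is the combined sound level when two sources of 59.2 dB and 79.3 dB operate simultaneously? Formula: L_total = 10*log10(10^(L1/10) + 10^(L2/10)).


10^(59.2/10) = 831764
10^(79.3/10) = 8.51138e+07
Sum = 831764 + 8.51138e+07 = 8.59456e+07
L_total = 10*log10(8.59456e+07) = 79.342 dB


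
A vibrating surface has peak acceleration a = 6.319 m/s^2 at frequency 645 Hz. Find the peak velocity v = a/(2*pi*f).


omega = 2*pi*f = 2*pi*645 = 4052.65 rad/s
v = a / omega = 6.319 / 4052.65 = 0.0015592 m/s


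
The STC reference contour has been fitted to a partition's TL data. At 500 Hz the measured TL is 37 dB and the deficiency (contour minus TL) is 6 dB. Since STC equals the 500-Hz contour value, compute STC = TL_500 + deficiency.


By ASTM E413, STC = value of the fitted reference contour at 500 Hz.
Contour value at 500 Hz = TL_500 + deficiency = 37 + 6 = 43
STC = 43


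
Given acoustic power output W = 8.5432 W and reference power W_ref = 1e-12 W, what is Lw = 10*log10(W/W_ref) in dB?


W / W_ref = 8.5432 / 1e-12 = 8.5432e+12
Lw = 10 * log10(8.5432e+12) = 129.32 dB


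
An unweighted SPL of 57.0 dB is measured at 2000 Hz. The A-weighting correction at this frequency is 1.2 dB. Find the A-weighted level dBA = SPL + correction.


A-weighting table: 2000 Hz -> 1.2 dB correction
SPL_A = SPL + correction = 57.0 + (1.2) = 58.2 dBA


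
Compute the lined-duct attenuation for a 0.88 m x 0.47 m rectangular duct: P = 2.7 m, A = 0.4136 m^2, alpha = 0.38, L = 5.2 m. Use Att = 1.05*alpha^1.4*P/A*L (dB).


alpha^1.4 = 0.38^1.4 = 0.258046
Attenuation rate = 1.05 * alpha^1.4 * P / A
= 1.05 * 0.258046 * 2.7 / 0.4136 = 1.76876 dB/m
Total Att = 1.76876 * 5.2 = 9.1976 dB


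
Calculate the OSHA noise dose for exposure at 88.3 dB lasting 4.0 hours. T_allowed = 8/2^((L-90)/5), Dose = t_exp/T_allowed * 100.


T_allowed = 8 / 2^((88.3 - 90)/5) = 10.1261 hr
Dose = 4.0 / 10.1261 * 100 = 39.502 %


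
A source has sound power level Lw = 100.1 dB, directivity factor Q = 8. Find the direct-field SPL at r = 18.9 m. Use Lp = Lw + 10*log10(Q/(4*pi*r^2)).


4*pi*r^2 = 4*pi*18.9^2 = 4488.83 m^2
Q / (4*pi*r^2) = 8 / 4488.83 = 0.0017822
Lp = 100.1 + 10*log10(0.0017822) = 72.61 dB


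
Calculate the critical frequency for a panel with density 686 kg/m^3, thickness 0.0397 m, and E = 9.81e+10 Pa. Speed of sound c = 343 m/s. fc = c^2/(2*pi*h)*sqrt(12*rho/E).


12*rho/E = 12*686/9.81e+10 = 8.39144e-08
sqrt(12*rho/E) = sqrt(8.39144e-08) = 0.00028968
c^2/(2*pi*h) = 343^2/(2*pi*0.0397) = 471648
fc = 471648 * 0.00028968 = 136.63 Hz


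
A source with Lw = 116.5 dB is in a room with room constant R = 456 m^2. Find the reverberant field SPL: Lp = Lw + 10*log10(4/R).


4/R = 4/456 = 0.00877193
Lp = 116.5 + 10*log10(0.00877193) = 95.931 dB


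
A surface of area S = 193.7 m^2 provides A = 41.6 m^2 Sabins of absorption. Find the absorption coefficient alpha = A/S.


Absorption coefficient = absorbed power / incident power
alpha = A / S = 41.6 / 193.7 = 0.21477


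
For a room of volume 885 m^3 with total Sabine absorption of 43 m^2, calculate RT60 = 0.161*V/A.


RT60 = 0.161 * 885 / 43 = 3.3136 s


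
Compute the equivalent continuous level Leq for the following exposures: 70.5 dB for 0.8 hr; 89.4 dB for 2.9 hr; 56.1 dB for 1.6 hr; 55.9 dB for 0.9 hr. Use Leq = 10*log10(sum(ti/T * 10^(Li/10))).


T_total = 0.8 + 2.9 + 1.6 + 0.9 = 6.2 hr
(0.8/6.2) * 10^(70.5/10) = 1.44777e+06
(2.9/6.2) * 10^(89.4/10) = 4.07386e+08
(1.6/6.2) * 10^(56.1/10) = 105130
(0.9/6.2) * 10^(55.9/10) = 56474.3
Sum = 1.44777e+06 + 4.07386e+08 + 105130 + 56474.3 = 4.08995e+08
Leq = 10*log10(4.08995e+08) = 86.117 dB


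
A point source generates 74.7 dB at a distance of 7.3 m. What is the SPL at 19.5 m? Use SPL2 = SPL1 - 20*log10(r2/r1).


r2/r1 = 19.5/7.3 = 2.67123
Correction = 20*log10(2.67123) = 8.53423 dB
SPL2 = 74.7 - 8.53423 = 66.166 dB


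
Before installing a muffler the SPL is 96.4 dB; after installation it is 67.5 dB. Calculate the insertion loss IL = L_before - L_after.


Insertion loss = SPL without muffler - SPL with muffler
IL = 96.4 - 67.5 = 28.9 dB


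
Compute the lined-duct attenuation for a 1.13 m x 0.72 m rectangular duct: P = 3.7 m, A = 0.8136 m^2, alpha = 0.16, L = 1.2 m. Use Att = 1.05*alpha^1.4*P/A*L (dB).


alpha^1.4 = 0.16^1.4 = 0.076872
Attenuation rate = 1.05 * alpha^1.4 * P / A
= 1.05 * 0.076872 * 3.7 / 0.8136 = 0.367069 dB/m
Total Att = 0.367069 * 1.2 = 0.44048 dB


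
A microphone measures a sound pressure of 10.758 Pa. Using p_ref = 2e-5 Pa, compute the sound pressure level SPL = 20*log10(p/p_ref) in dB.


p / p_ref = 10.758 / 2e-5 = 537900
SPL = 20 * log10(537900) = 114.61 dB


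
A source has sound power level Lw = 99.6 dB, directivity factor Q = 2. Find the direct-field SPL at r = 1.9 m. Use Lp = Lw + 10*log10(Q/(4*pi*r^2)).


4*pi*r^2 = 4*pi*1.9^2 = 45.3646 m^2
Q / (4*pi*r^2) = 2 / 45.3646 = 0.0440872
Lp = 99.6 + 10*log10(0.0440872) = 86.043 dB


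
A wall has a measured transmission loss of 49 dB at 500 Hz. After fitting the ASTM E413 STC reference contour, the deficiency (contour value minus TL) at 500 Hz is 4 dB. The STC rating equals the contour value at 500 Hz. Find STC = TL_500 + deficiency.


By ASTM E413, STC = value of the fitted reference contour at 500 Hz.
Contour value at 500 Hz = TL_500 + deficiency = 49 + 4 = 53
STC = 53


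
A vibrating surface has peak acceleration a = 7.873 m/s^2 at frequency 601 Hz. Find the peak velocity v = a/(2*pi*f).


omega = 2*pi*f = 2*pi*601 = 3776.19 rad/s
v = a / omega = 7.873 / 3776.19 = 0.0020849 m/s


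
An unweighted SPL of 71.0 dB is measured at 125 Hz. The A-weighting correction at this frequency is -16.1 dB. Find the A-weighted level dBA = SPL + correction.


A-weighting table: 125 Hz -> -16.1 dB correction
SPL_A = SPL + correction = 71.0 + (-16.1) = 54.9 dBA


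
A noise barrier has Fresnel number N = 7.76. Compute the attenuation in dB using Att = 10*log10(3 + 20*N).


3 + 20*N = 3 + 20*7.76 = 158.2
Att = 10*log10(158.2) = 21.992 dB


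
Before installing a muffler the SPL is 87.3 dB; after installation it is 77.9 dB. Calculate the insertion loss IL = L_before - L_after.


Insertion loss = SPL without muffler - SPL with muffler
IL = 87.3 - 77.9 = 9.4 dB


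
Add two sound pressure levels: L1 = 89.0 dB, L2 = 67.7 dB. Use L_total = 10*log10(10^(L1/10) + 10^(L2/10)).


10^(89.0/10) = 7.94328e+08
10^(67.7/10) = 5.88844e+06
Sum = 7.94328e+08 + 5.88844e+06 = 8.00216e+08
L_total = 10*log10(8.00216e+08) = 89.032 dB


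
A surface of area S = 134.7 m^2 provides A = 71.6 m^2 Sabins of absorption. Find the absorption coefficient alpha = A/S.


Absorption coefficient = absorbed power / incident power
alpha = A / S = 71.6 / 134.7 = 0.53155


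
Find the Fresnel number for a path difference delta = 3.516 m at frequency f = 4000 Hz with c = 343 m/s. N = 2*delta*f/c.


N = 2*delta*f/c = 2*delta/lambda, where lambda = c/f
lambda = 343 / 4000 = 0.08575 m
N = 2 * 3.516 / 0.08575 = 82.006


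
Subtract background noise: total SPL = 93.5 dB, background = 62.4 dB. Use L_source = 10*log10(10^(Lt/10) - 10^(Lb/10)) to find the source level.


10^(93.5/10) = 2.23872e+09
10^(62.4/10) = 1.7378e+06
Difference = 2.23872e+09 - 1.7378e+06 = 2.23698e+09
L_source = 10*log10(2.23698e+09) = 93.497 dB


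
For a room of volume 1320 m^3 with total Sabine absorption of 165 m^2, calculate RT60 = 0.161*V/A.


RT60 = 0.161 * 1320 / 165 = 1.288 s


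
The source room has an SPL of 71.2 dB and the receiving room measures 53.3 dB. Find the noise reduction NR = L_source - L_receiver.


NR = L_source - L_receiver (difference between source and receiving room levels)
NR = 71.2 - 53.3 = 17.9 dB


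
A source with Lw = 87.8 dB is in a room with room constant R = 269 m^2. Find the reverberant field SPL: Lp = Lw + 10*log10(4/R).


4/R = 4/269 = 0.0148699
Lp = 87.8 + 10*log10(0.0148699) = 69.523 dB


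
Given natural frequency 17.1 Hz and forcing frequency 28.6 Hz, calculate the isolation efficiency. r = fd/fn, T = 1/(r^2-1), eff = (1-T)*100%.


r = 28.6 / 17.1 = 1.67251
r^2 - 1 = 1.67251^2 - 1 = 1.79729
T = 1/1.79729 = 0.556393
Efficiency = (1 - 0.556393)*100 = 44.361 %


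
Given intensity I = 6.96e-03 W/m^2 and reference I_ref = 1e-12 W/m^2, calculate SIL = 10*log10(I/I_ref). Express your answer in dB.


I / I_ref = 6.96e-03 / 1e-12 = 6.96e+09
SIL = 10 * log10(6.96e+09) = 98.426 dB


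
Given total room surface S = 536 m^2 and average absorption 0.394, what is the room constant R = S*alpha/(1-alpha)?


R = 536 * 0.394 / (1 - 0.394) = 348.49 m^2


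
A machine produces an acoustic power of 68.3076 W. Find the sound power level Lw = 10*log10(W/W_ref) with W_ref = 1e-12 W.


W / W_ref = 68.3076 / 1e-12 = 6.83076e+13
Lw = 10 * log10(6.83076e+13) = 138.34 dB


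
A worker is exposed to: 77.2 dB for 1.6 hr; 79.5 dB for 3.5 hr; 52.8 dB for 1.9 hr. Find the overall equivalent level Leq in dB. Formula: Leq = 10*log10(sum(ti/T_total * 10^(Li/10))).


T_total = 1.6 + 3.5 + 1.9 = 7.0 hr
(1.6/7.0) * 10^(77.2/10) = 1.19956e+07
(3.5/7.0) * 10^(79.5/10) = 4.45625e+07
(1.9/7.0) * 10^(52.8/10) = 51719.6
Sum = 1.19956e+07 + 4.45625e+07 + 51719.6 = 5.66098e+07
Leq = 10*log10(5.66098e+07) = 77.529 dB


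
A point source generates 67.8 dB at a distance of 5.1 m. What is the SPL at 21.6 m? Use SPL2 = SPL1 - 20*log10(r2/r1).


r2/r1 = 21.6/5.1 = 4.23529
Correction = 20*log10(4.23529) = 12.5377 dB
SPL2 = 67.8 - 12.5377 = 55.262 dB


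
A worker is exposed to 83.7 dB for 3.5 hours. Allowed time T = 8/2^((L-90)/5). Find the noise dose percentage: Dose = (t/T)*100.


T_allowed = 8 / 2^((83.7 - 90)/5) = 19.1597 hr
Dose = 3.5 / 19.1597 * 100 = 18.268 %


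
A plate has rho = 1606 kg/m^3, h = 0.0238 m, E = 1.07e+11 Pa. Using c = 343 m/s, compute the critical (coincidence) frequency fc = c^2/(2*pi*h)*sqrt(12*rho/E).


12*rho/E = 12*1606/1.07e+11 = 1.80112e-07
sqrt(12*rho/E) = sqrt(1.80112e-07) = 0.000424396
c^2/(2*pi*h) = 343^2/(2*pi*0.0238) = 786740
fc = 786740 * 0.000424396 = 333.89 Hz


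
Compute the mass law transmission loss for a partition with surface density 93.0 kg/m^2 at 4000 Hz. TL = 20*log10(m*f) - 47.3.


m * f = 93.0 * 4000 = 372000
20*log10(372000) = 111.411 dB
TL = 111.411 - 47.3 = 64.111 dB


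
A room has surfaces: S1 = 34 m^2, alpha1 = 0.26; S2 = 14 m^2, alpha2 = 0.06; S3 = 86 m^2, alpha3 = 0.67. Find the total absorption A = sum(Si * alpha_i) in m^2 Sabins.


34 * 0.26 = 8.84
14 * 0.06 = 0.84
86 * 0.67 = 57.62
A_total = 8.84 + 0.84 + 57.62 = 67.3 m^2


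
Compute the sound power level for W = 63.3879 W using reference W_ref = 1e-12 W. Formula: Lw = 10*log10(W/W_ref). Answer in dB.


W / W_ref = 63.3879 / 1e-12 = 6.33879e+13
Lw = 10 * log10(6.33879e+13) = 138.02 dB


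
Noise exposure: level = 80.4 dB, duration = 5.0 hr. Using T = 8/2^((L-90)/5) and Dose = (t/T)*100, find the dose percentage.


T_allowed = 8 / 2^((80.4 - 90)/5) = 30.2738 hr
Dose = 5.0 / 30.2738 * 100 = 16.516 %


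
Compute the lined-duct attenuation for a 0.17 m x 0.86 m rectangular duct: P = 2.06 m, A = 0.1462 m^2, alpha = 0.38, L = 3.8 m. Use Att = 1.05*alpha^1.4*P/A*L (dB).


alpha^1.4 = 0.38^1.4 = 0.258046
Attenuation rate = 1.05 * alpha^1.4 * P / A
= 1.05 * 0.258046 * 2.06 / 0.1462 = 3.81774 dB/m
Total Att = 3.81774 * 3.8 = 14.507 dB


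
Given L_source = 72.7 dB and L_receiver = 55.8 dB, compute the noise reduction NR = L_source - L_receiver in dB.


NR = L_source - L_receiver (difference between source and receiving room levels)
NR = 72.7 - 55.8 = 16.9 dB


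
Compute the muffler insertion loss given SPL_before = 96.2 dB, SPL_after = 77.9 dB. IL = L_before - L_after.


Insertion loss = SPL without muffler - SPL with muffler
IL = 96.2 - 77.9 = 18.3 dB


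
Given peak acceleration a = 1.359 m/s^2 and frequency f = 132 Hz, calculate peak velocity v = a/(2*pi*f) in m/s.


omega = 2*pi*f = 2*pi*132 = 829.38 rad/s
v = a / omega = 1.359 / 829.38 = 0.0016386 m/s


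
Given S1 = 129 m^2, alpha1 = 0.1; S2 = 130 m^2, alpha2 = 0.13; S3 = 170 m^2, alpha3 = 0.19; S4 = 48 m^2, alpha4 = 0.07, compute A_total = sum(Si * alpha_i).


129 * 0.1 = 12.9
130 * 0.13 = 16.9
170 * 0.19 = 32.3
48 * 0.07 = 3.36
A_total = 12.9 + 16.9 + 32.3 + 3.36 = 65.46 m^2


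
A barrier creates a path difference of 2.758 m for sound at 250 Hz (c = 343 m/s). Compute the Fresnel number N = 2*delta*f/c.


N = 2*delta*f/c = 2*delta/lambda, where lambda = c/f
lambda = 343 / 250 = 1.372 m
N = 2 * 2.758 / 1.372 = 4.0204


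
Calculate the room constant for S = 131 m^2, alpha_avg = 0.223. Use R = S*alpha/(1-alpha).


R = 131 * 0.223 / (1 - 0.223) = 37.597 m^2


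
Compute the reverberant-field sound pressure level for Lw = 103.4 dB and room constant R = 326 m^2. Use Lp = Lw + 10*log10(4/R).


4/R = 4/326 = 0.0122699
Lp = 103.4 + 10*log10(0.0122699) = 84.288 dB


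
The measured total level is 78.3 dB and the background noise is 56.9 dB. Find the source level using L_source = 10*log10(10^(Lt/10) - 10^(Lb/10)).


10^(78.3/10) = 6.76083e+07
10^(56.9/10) = 489779
Difference = 6.76083e+07 - 489779 = 6.71185e+07
L_source = 10*log10(6.71185e+07) = 78.268 dB


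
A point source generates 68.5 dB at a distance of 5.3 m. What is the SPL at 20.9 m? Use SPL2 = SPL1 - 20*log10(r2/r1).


r2/r1 = 20.9/5.3 = 3.9434
Correction = 20*log10(3.9434) = 11.9174 dB
SPL2 = 68.5 - 11.9174 = 56.583 dB


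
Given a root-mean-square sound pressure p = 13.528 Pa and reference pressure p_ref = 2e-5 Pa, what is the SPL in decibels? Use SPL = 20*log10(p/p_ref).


p / p_ref = 13.528 / 2e-5 = 676400
SPL = 20 * log10(676400) = 116.6 dB


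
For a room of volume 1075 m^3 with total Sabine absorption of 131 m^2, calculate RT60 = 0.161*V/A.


RT60 = 0.161 * 1075 / 131 = 1.3212 s


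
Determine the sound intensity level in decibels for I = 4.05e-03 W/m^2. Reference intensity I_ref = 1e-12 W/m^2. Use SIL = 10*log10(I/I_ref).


I / I_ref = 4.05e-03 / 1e-12 = 4.05e+09
SIL = 10 * log10(4.05e+09) = 96.075 dB


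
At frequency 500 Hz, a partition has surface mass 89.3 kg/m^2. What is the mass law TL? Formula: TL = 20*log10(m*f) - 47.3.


m * f = 89.3 * 500 = 44650
20*log10(44650) = 92.9964 dB
TL = 92.9964 - 47.3 = 45.696 dB


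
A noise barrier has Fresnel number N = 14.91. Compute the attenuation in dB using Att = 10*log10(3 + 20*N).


3 + 20*N = 3 + 20*14.91 = 301.2
Att = 10*log10(301.2) = 24.789 dB


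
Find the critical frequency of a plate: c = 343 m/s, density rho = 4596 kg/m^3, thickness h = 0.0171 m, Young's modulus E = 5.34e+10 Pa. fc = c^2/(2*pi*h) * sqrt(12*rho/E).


12*rho/E = 12*4596/5.34e+10 = 1.03281e-06
sqrt(12*rho/E) = sqrt(1.03281e-06) = 0.00101627
c^2/(2*pi*h) = 343^2/(2*pi*0.0171) = 1.095e+06
fc = 1.095e+06 * 0.00101627 = 1112.8 Hz


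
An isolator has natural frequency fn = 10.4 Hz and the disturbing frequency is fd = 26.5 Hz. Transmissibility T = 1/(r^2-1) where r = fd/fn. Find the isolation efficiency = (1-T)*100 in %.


r = 26.5 / 10.4 = 2.54808
r^2 - 1 = 2.54808^2 - 1 = 5.49271
T = 1/5.49271 = 0.182059
Efficiency = (1 - 0.182059)*100 = 81.794 %


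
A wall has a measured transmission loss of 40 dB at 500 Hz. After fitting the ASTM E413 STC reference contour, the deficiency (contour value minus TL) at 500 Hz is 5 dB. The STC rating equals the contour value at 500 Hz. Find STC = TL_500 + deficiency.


By ASTM E413, STC = value of the fitted reference contour at 500 Hz.
Contour value at 500 Hz = TL_500 + deficiency = 40 + 5 = 45
STC = 45


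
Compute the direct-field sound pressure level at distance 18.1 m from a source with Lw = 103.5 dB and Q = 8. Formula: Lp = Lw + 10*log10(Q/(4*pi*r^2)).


4*pi*r^2 = 4*pi*18.1^2 = 4116.87 m^2
Q / (4*pi*r^2) = 8 / 4116.87 = 0.00194322
Lp = 103.5 + 10*log10(0.00194322) = 76.385 dB


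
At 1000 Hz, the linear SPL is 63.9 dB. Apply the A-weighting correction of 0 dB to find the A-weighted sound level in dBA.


A-weighting table: 1000 Hz -> 0 dB correction
SPL_A = SPL + correction = 63.9 + (0) = 63.9 dBA


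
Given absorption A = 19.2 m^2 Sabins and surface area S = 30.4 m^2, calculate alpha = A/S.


Absorption coefficient = absorbed power / incident power
alpha = A / S = 19.2 / 30.4 = 0.63158


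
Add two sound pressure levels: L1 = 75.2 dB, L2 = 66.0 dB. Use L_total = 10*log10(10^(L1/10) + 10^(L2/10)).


10^(75.2/10) = 3.31131e+07
10^(66.0/10) = 3.98107e+06
Sum = 3.31131e+07 + 3.98107e+06 = 3.70942e+07
L_total = 10*log10(3.70942e+07) = 75.693 dB


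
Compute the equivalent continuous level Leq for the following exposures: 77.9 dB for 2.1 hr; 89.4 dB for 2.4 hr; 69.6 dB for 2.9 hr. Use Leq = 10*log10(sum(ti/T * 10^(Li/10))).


T_total = 2.1 + 2.4 + 2.9 = 7.4 hr
(2.1/7.4) * 10^(77.9/10) = 1.7498e+07
(2.4/7.4) * 10^(89.4/10) = 2.82475e+08
(2.9/7.4) * 10^(69.6/10) = 3.5741e+06
Sum = 1.7498e+07 + 2.82475e+08 + 3.5741e+06 = 3.03547e+08
Leq = 10*log10(3.03547e+08) = 84.822 dB


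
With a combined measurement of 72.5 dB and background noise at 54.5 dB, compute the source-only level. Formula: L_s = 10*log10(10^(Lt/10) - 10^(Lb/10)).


10^(72.5/10) = 1.77828e+07
10^(54.5/10) = 281838
Difference = 1.77828e+07 - 281838 = 1.7501e+07
L_source = 10*log10(1.7501e+07) = 72.431 dB


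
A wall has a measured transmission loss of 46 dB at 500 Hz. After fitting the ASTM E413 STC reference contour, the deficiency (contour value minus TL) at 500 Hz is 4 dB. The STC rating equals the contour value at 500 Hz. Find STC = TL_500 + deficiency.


By ASTM E413, STC = value of the fitted reference contour at 500 Hz.
Contour value at 500 Hz = TL_500 + deficiency = 46 + 4 = 50
STC = 50


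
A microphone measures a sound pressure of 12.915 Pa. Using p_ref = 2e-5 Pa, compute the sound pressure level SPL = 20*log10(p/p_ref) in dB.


p / p_ref = 12.915 / 2e-5 = 645750
SPL = 20 * log10(645750) = 116.2 dB


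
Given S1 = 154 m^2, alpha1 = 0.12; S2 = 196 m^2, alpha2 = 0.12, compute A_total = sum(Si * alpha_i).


154 * 0.12 = 18.48
196 * 0.12 = 23.52
A_total = 18.48 + 23.52 = 42 m^2


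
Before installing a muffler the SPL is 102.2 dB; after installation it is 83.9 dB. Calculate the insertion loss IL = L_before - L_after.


Insertion loss = SPL without muffler - SPL with muffler
IL = 102.2 - 83.9 = 18.3 dB


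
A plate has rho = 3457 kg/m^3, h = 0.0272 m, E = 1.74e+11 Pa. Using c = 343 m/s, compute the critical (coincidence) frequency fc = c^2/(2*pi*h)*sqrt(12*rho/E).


12*rho/E = 12*3457/1.74e+11 = 2.38414e-07
sqrt(12*rho/E) = sqrt(2.38414e-07) = 0.000488277
c^2/(2*pi*h) = 343^2/(2*pi*0.0272) = 688398
fc = 688398 * 0.000488277 = 336.13 Hz


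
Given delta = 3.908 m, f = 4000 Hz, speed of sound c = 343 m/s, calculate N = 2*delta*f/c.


N = 2*delta*f/c = 2*delta/lambda, where lambda = c/f
lambda = 343 / 4000 = 0.08575 m
N = 2 * 3.908 / 0.08575 = 91.149


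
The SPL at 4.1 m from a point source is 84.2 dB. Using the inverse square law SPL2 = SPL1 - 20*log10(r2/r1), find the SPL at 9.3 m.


r2/r1 = 9.3/4.1 = 2.26829
Correction = 20*log10(2.26829) = 7.11397 dB
SPL2 = 84.2 - 7.11397 = 77.086 dB


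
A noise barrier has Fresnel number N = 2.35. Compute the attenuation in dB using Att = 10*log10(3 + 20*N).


3 + 20*N = 3 + 20*2.35 = 50
Att = 10*log10(50) = 16.99 dB


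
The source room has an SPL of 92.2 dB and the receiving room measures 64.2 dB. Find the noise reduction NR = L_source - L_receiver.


NR = L_source - L_receiver (difference between source and receiving room levels)
NR = 92.2 - 64.2 = 28 dB


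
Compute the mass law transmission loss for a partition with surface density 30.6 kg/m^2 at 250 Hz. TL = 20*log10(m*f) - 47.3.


m * f = 30.6 * 250 = 7650
20*log10(7650) = 77.6732 dB
TL = 77.6732 - 47.3 = 30.373 dB


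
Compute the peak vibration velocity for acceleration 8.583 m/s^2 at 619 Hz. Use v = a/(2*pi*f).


omega = 2*pi*f = 2*pi*619 = 3889.29 rad/s
v = a / omega = 8.583 / 3889.29 = 0.0022068 m/s


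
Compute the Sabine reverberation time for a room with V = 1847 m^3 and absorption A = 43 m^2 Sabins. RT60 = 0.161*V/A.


RT60 = 0.161 * 1847 / 43 = 6.9155 s


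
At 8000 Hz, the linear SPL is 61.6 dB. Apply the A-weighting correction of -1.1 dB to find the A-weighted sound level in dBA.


A-weighting table: 8000 Hz -> -1.1 dB correction
SPL_A = SPL + correction = 61.6 + (-1.1) = 60.5 dBA


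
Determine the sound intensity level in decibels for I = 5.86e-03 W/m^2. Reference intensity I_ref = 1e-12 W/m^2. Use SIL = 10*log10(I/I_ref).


I / I_ref = 5.86e-03 / 1e-12 = 5.86e+09
SIL = 10 * log10(5.86e+09) = 97.679 dB


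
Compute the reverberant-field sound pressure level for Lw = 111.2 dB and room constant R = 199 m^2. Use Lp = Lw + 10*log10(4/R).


4/R = 4/199 = 0.0201005
Lp = 111.2 + 10*log10(0.0201005) = 94.232 dB


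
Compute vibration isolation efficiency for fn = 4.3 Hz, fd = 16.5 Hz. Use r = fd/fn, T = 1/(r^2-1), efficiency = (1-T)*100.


r = 16.5 / 4.3 = 3.83721
r^2 - 1 = 3.83721^2 - 1 = 13.7242
T = 1/13.7242 = 0.072864
Efficiency = (1 - 0.072864)*100 = 92.714 %


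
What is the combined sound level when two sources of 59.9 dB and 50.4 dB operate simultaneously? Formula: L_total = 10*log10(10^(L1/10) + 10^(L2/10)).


10^(59.9/10) = 977237
10^(50.4/10) = 109648
Sum = 977237 + 109648 = 1.08688e+06
L_total = 10*log10(1.08688e+06) = 60.362 dB


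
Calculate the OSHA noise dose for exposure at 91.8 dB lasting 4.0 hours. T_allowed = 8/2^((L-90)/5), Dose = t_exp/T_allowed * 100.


T_allowed = 8 / 2^((91.8 - 90)/5) = 6.23332 hr
Dose = 4.0 / 6.23332 * 100 = 64.171 %


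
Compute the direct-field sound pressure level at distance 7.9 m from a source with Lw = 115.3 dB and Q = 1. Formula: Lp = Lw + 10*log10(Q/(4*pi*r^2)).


4*pi*r^2 = 4*pi*7.9^2 = 784.267 m^2
Q / (4*pi*r^2) = 1 / 784.267 = 0.00127508
Lp = 115.3 + 10*log10(0.00127508) = 86.355 dB


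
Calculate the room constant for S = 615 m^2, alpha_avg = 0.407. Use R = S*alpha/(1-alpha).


R = 615 * 0.407 / (1 - 0.407) = 422.1 m^2


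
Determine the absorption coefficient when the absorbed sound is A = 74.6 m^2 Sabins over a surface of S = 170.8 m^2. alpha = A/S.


Absorption coefficient = absorbed power / incident power
alpha = A / S = 74.6 / 170.8 = 0.43677


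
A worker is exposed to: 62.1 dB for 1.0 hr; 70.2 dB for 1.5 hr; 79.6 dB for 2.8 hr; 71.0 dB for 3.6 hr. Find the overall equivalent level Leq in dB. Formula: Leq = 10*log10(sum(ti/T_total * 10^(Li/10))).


T_total = 1.0 + 1.5 + 2.8 + 3.6 = 8.9 hr
(1.0/8.9) * 10^(62.1/10) = 182226
(1.5/8.9) * 10^(70.2/10) = 1.76482e+06
(2.8/8.9) * 10^(79.6/10) = 2.86925e+07
(3.6/8.9) * 10^(71.0/10) = 5.09228e+06
Sum = 182226 + 1.76482e+06 + 2.86925e+07 + 5.09228e+06 = 3.57318e+07
Leq = 10*log10(3.57318e+07) = 75.531 dB


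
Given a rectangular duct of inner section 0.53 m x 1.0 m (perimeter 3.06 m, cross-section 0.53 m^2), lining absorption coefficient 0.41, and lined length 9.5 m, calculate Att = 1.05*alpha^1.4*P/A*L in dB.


alpha^1.4 = 0.41^1.4 = 0.28701
Attenuation rate = 1.05 * alpha^1.4 * P / A
= 1.05 * 0.28701 * 3.06 / 0.53 = 1.73993 dB/m
Total Att = 1.73993 * 9.5 = 16.529 dB


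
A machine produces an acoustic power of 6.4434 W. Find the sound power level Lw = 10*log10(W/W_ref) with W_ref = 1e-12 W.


W / W_ref = 6.4434 / 1e-12 = 6.4434e+12
Lw = 10 * log10(6.4434e+12) = 128.09 dB


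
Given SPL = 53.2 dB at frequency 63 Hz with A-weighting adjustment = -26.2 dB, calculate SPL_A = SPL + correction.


A-weighting table: 63 Hz -> -26.2 dB correction
SPL_A = SPL + correction = 53.2 + (-26.2) = 27 dBA


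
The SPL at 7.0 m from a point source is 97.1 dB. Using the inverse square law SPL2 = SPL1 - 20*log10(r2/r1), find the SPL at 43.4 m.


r2/r1 = 43.4/7.0 = 6.2
Correction = 20*log10(6.2) = 15.8478 dB
SPL2 = 97.1 - 15.8478 = 81.252 dB


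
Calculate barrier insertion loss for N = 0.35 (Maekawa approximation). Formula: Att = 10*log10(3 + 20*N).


3 + 20*N = 3 + 20*0.35 = 10
Att = 10*log10(10) = 10 dB


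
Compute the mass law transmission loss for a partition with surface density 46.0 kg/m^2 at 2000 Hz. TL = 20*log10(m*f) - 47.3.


m * f = 46.0 * 2000 = 92000
20*log10(92000) = 99.2758 dB
TL = 99.2758 - 47.3 = 51.976 dB


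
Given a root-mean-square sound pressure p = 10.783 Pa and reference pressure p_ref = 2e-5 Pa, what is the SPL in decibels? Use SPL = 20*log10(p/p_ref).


p / p_ref = 10.783 / 2e-5 = 539150
SPL = 20 * log10(539150) = 114.63 dB


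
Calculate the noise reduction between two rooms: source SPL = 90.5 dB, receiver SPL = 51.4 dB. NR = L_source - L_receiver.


NR = L_source - L_receiver (difference between source and receiving room levels)
NR = 90.5 - 51.4 = 39.1 dB


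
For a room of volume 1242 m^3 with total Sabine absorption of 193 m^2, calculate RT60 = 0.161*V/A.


RT60 = 0.161 * 1242 / 193 = 1.0361 s


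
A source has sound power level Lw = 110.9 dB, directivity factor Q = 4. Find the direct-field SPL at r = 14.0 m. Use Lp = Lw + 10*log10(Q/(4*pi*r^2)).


4*pi*r^2 = 4*pi*14.0^2 = 2463.01 m^2
Q / (4*pi*r^2) = 4 / 2463.01 = 0.00162403
Lp = 110.9 + 10*log10(0.00162403) = 83.006 dB


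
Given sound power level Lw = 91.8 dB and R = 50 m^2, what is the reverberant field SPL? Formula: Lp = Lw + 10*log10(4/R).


4/R = 4/50 = 0.08
Lp = 91.8 + 10*log10(0.08) = 80.831 dB


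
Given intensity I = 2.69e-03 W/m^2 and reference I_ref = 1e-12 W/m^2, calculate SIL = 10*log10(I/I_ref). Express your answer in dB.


I / I_ref = 2.69e-03 / 1e-12 = 2.69e+09
SIL = 10 * log10(2.69e+09) = 94.298 dB


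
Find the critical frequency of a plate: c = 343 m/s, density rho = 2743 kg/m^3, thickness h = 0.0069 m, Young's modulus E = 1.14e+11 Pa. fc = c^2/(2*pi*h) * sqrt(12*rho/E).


12*rho/E = 12*2743/1.14e+11 = 2.88737e-07
sqrt(12*rho/E) = sqrt(2.88737e-07) = 0.000537343
c^2/(2*pi*h) = 343^2/(2*pi*0.0069) = 2.71368e+06
fc = 2.71368e+06 * 0.000537343 = 1458.2 Hz


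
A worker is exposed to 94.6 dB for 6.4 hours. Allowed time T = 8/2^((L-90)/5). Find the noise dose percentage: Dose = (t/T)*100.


T_allowed = 8 / 2^((94.6 - 90)/5) = 4.22807 hr
Dose = 6.4 / 4.22807 * 100 = 151.37 %


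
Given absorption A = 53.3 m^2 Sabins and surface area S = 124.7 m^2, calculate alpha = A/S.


Absorption coefficient = absorbed power / incident power
alpha = A / S = 53.3 / 124.7 = 0.42743


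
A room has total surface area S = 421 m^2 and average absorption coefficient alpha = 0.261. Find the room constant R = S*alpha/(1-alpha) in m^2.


R = 421 * 0.261 / (1 - 0.261) = 148.69 m^2


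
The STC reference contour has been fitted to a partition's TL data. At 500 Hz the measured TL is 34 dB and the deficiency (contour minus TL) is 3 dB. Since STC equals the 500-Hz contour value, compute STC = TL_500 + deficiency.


By ASTM E413, STC = value of the fitted reference contour at 500 Hz.
Contour value at 500 Hz = TL_500 + deficiency = 34 + 3 = 37
STC = 37


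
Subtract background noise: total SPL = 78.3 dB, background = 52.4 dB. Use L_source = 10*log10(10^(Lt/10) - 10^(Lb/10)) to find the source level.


10^(78.3/10) = 6.76083e+07
10^(52.4/10) = 173780
Difference = 6.76083e+07 - 173780 = 6.74345e+07
L_source = 10*log10(6.74345e+07) = 78.289 dB


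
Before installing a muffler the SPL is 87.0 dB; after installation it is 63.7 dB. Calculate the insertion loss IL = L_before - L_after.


Insertion loss = SPL without muffler - SPL with muffler
IL = 87.0 - 63.7 = 23.3 dB


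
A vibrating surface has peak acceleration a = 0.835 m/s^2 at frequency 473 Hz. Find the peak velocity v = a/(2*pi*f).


omega = 2*pi*f = 2*pi*473 = 2971.95 rad/s
v = a / omega = 0.835 / 2971.95 = 0.00028096 m/s


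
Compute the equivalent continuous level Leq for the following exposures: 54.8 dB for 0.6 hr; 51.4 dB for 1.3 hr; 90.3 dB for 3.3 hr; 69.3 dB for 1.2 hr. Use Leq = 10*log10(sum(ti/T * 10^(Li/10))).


T_total = 0.6 + 1.3 + 3.3 + 1.2 = 6.4 hr
(0.6/6.4) * 10^(54.8/10) = 28312
(1.3/6.4) * 10^(51.4/10) = 28039.1
(3.3/6.4) * 10^(90.3/10) = 5.52502e+08
(1.2/6.4) * 10^(69.3/10) = 1.59588e+06
Sum = 28312 + 28039.1 + 5.52502e+08 + 1.59588e+06 = 5.54154e+08
Leq = 10*log10(5.54154e+08) = 87.436 dB


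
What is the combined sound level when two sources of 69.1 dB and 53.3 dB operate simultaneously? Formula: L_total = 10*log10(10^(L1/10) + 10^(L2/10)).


10^(69.1/10) = 8.12831e+06
10^(53.3/10) = 213796
Sum = 8.12831e+06 + 213796 = 8.34211e+06
L_total = 10*log10(8.34211e+06) = 69.213 dB


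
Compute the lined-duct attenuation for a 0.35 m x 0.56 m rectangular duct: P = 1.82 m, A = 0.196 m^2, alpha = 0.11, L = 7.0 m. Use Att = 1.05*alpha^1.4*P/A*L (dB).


alpha^1.4 = 0.11^1.4 = 0.0454935
Attenuation rate = 1.05 * alpha^1.4 * P / A
= 1.05 * 0.0454935 * 1.82 / 0.196 = 0.443562 dB/m
Total Att = 0.443562 * 7.0 = 3.1049 dB


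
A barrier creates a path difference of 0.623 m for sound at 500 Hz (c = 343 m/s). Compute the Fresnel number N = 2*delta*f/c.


N = 2*delta*f/c = 2*delta/lambda, where lambda = c/f
lambda = 343 / 500 = 0.686 m
N = 2 * 0.623 / 0.686 = 1.8163


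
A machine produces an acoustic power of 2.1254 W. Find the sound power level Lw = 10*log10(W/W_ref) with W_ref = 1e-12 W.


W / W_ref = 2.1254 / 1e-12 = 2.1254e+12
Lw = 10 * log10(2.1254e+12) = 123.27 dB


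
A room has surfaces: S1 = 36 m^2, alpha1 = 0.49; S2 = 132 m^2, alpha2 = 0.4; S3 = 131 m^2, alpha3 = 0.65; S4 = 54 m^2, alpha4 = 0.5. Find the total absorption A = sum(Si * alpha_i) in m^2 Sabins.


36 * 0.49 = 17.64
132 * 0.4 = 52.8
131 * 0.65 = 85.15
54 * 0.5 = 27
A_total = 17.64 + 52.8 + 85.15 + 27 = 182.59 m^2


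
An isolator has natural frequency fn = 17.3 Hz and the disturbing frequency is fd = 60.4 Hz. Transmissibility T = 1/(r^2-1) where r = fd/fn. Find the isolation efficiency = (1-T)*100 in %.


r = 60.4 / 17.3 = 3.49133
r^2 - 1 = 3.49133^2 - 1 = 11.1894
T = 1/11.1894 = 0.0893703
Efficiency = (1 - 0.0893703)*100 = 91.063 %


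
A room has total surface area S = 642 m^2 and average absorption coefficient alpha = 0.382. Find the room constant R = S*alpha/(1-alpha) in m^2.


R = 642 * 0.382 / (1 - 0.382) = 396.83 m^2


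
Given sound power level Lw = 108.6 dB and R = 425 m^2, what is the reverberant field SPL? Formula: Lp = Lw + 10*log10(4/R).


4/R = 4/425 = 0.00941176
Lp = 108.6 + 10*log10(0.00941176) = 88.337 dB


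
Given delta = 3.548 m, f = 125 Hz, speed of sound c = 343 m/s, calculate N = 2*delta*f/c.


N = 2*delta*f/c = 2*delta/lambda, where lambda = c/f
lambda = 343 / 125 = 2.744 m
N = 2 * 3.548 / 2.744 = 2.586


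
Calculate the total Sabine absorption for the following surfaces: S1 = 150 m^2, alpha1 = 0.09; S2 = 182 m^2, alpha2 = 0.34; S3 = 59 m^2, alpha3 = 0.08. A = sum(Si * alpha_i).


150 * 0.09 = 13.5
182 * 0.34 = 61.88
59 * 0.08 = 4.72
A_total = 13.5 + 61.88 + 4.72 = 80.1 m^2


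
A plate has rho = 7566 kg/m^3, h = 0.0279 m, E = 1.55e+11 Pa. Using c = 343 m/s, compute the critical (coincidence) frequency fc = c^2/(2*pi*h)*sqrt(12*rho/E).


12*rho/E = 12*7566/1.55e+11 = 5.85755e-07
sqrt(12*rho/E) = sqrt(5.85755e-07) = 0.000765346
c^2/(2*pi*h) = 343^2/(2*pi*0.0279) = 671126
fc = 671126 * 0.000765346 = 513.64 Hz


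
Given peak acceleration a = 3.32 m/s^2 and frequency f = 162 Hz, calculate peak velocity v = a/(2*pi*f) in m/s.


omega = 2*pi*f = 2*pi*162 = 1017.88 rad/s
v = a / omega = 3.32 / 1017.88 = 0.0032617 m/s


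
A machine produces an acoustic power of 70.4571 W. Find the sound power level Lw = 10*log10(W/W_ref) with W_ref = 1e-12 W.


W / W_ref = 70.4571 / 1e-12 = 7.04571e+13
Lw = 10 * log10(7.04571e+13) = 138.48 dB


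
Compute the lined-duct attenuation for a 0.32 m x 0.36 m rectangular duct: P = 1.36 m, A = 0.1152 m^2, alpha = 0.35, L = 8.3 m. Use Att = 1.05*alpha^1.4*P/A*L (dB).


alpha^1.4 = 0.35^1.4 = 0.229983
Attenuation rate = 1.05 * alpha^1.4 * P / A
= 1.05 * 0.229983 * 1.36 / 0.1152 = 2.85083 dB/m
Total Att = 2.85083 * 8.3 = 23.662 dB


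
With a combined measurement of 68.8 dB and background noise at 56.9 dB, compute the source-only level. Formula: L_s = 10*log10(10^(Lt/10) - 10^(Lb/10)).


10^(68.8/10) = 7.58578e+06
10^(56.9/10) = 489779
Difference = 7.58578e+06 - 489779 = 7.096e+06
L_source = 10*log10(7.096e+06) = 68.51 dB


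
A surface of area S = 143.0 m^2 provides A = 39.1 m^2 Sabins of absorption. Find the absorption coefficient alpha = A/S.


Absorption coefficient = absorbed power / incident power
alpha = A / S = 39.1 / 143.0 = 0.27343


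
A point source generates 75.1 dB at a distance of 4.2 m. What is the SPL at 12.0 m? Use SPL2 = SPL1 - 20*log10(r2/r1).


r2/r1 = 12.0/4.2 = 2.85714
Correction = 20*log10(2.85714) = 9.11863 dB
SPL2 = 75.1 - 9.11863 = 65.981 dB


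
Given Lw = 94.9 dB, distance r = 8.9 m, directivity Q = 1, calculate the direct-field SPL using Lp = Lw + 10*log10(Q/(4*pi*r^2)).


4*pi*r^2 = 4*pi*8.9^2 = 995.382 m^2
Q / (4*pi*r^2) = 1 / 995.382 = 0.00100464
Lp = 94.9 + 10*log10(0.00100464) = 64.92 dB


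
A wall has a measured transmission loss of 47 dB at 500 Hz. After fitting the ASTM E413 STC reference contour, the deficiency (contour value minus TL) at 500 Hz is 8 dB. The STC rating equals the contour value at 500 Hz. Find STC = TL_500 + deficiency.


By ASTM E413, STC = value of the fitted reference contour at 500 Hz.
Contour value at 500 Hz = TL_500 + deficiency = 47 + 8 = 55
STC = 55


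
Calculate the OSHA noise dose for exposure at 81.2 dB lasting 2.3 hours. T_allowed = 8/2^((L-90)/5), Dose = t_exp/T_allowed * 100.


T_allowed = 8 / 2^((81.2 - 90)/5) = 27.0958 hr
Dose = 2.3 / 27.0958 * 100 = 8.4884 %


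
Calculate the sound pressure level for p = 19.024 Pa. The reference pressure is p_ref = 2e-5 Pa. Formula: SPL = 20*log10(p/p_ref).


p / p_ref = 19.024 / 2e-5 = 951200
SPL = 20 * log10(951200) = 119.57 dB


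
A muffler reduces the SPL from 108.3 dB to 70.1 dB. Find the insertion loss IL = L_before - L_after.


Insertion loss = SPL without muffler - SPL with muffler
IL = 108.3 - 70.1 = 38.2 dB


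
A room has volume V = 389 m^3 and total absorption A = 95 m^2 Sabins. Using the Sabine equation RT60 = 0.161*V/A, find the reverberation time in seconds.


RT60 = 0.161 * 389 / 95 = 0.65925 s


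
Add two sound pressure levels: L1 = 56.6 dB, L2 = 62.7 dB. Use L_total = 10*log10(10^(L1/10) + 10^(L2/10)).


10^(56.6/10) = 457088
10^(62.7/10) = 1.86209e+06
Sum = 457088 + 1.86209e+06 = 2.31918e+06
L_total = 10*log10(2.31918e+06) = 63.653 dB


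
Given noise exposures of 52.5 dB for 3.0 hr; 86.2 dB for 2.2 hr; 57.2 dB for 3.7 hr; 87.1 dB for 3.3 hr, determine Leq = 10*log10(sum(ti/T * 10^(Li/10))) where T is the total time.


T_total = 3.0 + 2.2 + 3.7 + 3.3 = 12.2 hr
(3.0/12.2) * 10^(52.5/10) = 43728.2
(2.2/12.2) * 10^(86.2/10) = 7.51732e+07
(3.7/12.2) * 10^(57.2/10) = 159163
(3.3/12.2) * 10^(87.1/10) = 1.38725e+08
Sum = 43728.2 + 7.51732e+07 + 159163 + 1.38725e+08 = 2.14101e+08
Leq = 10*log10(2.14101e+08) = 83.306 dB


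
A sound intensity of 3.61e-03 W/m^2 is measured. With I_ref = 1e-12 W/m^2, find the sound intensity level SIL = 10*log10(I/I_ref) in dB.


I / I_ref = 3.61e-03 / 1e-12 = 3.61e+09
SIL = 10 * log10(3.61e+09) = 95.575 dB


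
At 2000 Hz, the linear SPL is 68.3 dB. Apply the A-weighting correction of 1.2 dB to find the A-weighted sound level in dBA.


A-weighting table: 2000 Hz -> 1.2 dB correction
SPL_A = SPL + correction = 68.3 + (1.2) = 69.5 dBA
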